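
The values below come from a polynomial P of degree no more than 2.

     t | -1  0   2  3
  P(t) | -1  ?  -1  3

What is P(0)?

-3

The 3 known points determine the degree-2 polynomial uniquely.
Write P(t) = at^2 + bt + c. Substituting each data point gives a linear system:
  a - b + c = -1
  4a + 2b + c = -1
  9a + 3b + c = 3
Solving the system yields a = 1, b = -1, c = -3.
So P(t) = t^2 - t - 3.
Then P(0) = -3.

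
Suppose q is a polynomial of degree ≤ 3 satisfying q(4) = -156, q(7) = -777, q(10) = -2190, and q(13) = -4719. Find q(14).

-5866

Using the Lagrange interpolation formula with nodes 4, 7, 10, 13:
  L_0(t) = (t - 7)(t - 10)(t - 13) / -162
  L_1(t) = (t - 4)(t - 10)(t - 13) / 54
  L_2(t) = (t - 4)(t - 7)(t - 13) / -54
  L_3(t) = (t - 4)(t - 7)(t - 10) / 162
Then q(t) = -156·L_0(t) - 777·L_1(t) - 2190·L_2(t) - 4719·L_3(t).
Expanding and collecting terms gives q(t) = -2t³ - 2t² + t.
Evaluating at t = 14: q(14) = -5866.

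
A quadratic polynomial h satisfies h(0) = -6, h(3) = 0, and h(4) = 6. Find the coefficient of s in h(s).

Write h(s) = as^2 + bs + c. Substituting each data point gives a linear system:
  c = -6
  9a + 3b + c = 0
  16a + 4b + c = 6
Solving the system yields a = 1, b = -1, c = -6.
So h(s) = s² - s - 6.
The coefficient of s is -1.

-1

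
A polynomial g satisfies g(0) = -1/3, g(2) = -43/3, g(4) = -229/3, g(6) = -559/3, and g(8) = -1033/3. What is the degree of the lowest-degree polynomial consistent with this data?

2

Forward differences of the values at s = 0, 2, 4, 6, 8:
  g  : -1/3  -43/3  -229/3  -559/3  -1033/3
  Δ  : -14  -62  -110  -158
  Δ^2: -48  -48  -48
  Δ^3: 0  0
  Δ^4: 0
The second differences are constant (-48) and nonzero, while all higher differences vanish, so the minimal degree is 2.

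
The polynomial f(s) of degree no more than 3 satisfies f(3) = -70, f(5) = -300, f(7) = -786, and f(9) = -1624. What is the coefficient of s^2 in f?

-2

Write f(s) = as^3 + bs^2 + cs + d. Substituting each data point gives a linear system:
  27a + 9b + 3c + d = -70
  125a + 25b + 5c + d = -300
  343a + 49b + 7c + d = -786
  729a + 81b + 9c + d = -1624
Solving the system yields a = -2, b = -2, c = -1, d = 5.
So f(s) = -2s^3 - 2s^2 - s + 5.
The coefficient of s^2 is -2.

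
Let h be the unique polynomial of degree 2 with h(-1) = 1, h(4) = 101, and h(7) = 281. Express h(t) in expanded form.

Write h(t) = at^2 + bt + c. Substituting each data point gives a linear system:
  a - b + c = 1
  16a + 4b + c = 101
  49a + 7b + c = 281
Solving the system yields a = 5, b = 5, c = 1.
So h(t) = 5t² + 5t + 1.
Check: h(-1) = 1. ✓

h(t) = 5t^2 + 5t + 1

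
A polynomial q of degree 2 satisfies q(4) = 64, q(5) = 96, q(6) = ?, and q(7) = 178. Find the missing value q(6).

On equispaced nodes a degree-2 polynomial has vanishing third forward difference, so
  - q(4) + 3·q(5) - 3·q(6) + q(7) = 0.
Substituting the known values and solving for q(6):
  -3·q(6) = -402
  q(6) = 134.

134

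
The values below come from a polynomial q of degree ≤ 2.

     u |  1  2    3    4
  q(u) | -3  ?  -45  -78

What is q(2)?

The 3 known points determine the degree-2 polynomial uniquely.
Write q(u) = au^2 + bu + c. Substituting each data point gives a linear system:
  a + b + c = -3
  9a + 3b + c = -45
  16a + 4b + c = -78
Solving the system yields a = -4, b = -5, c = 6.
So q(u) = -4u^2 - 5u + 6.
Then q(2) = -20.

-20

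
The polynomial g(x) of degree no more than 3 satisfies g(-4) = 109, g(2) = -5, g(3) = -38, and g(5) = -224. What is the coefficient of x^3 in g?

Write g(x) = ax^3 + bx^2 + cx + d. Substituting each data point gives a linear system:
  -64a + 16b - 4c + d = 109
  8a + 4b + 2c + d = -5
  27a + 9b + 3c + d = -38
  125a + 25b + 5c + d = -224
Solving the system yields a = -2, b = 0, c = 5, d = 1.
So g(x) = -2x^3 + 5x + 1.
The leading coefficient is -2.

-2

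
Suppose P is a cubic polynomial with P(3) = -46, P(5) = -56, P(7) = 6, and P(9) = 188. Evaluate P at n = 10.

Forward differences of the values at n = 3, 5, 7, 9:
  P  : -46  -56  6  188
  Δ  : -10  62  182
  Δ^2: 72  120
  Δ^3: 48
The third differences are constant, confirming degree 3.
Interpolating (Newton forward form) and evaluating at n = 10 gives P(10) = 339.

339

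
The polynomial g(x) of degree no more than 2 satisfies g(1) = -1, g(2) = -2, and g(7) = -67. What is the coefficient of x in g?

Write g(x) = ax^2 + bx + c. Substituting each data point gives a linear system:
  a + b + c = -1
  4a + 2b + c = -2
  49a + 7b + c = -67
Solving the system yields a = -2, b = 5, c = -4.
So g(x) = -2x² + 5x - 4.
The coefficient of x is 5.

5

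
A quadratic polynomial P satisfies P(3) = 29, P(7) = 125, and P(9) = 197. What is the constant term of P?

Write P(t) = at^2 + bt + c. Substituting each data point gives a linear system:
  9a + 3b + c = 29
  49a + 7b + c = 125
  81a + 9b + c = 197
Solving the system yields a = 2, b = 4, c = -1.
So P(t) = 2t² + 4t - 1.
The constant term is -1.

-1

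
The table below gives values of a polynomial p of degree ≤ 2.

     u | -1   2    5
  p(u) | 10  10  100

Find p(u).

Write p(u) = au^2 + bu + c. Substituting each data point gives a linear system:
  a - b + c = 10
  4a + 2b + c = 10
  25a + 5b + c = 100
Solving the system yields a = 5, b = -5, c = 0.
So p(u) = 5u^2 - 5u.
Check: p(2) = 10. ✓

p(u) = 5u^2 - 5u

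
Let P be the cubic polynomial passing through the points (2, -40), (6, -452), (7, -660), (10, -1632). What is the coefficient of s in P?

Write P(s) = as^3 + bs^2 + cs + d. Substituting each data point gives a linear system:
  8a + 4b + 2c + d = -40
  216a + 36b + 6c + d = -452
  343a + 49b + 7c + d = -660
  1000a + 100b + 10c + d = -1632
Solving the system yields a = -1, b = -6, c = -3, d = -2.
So P(s) = -s^3 - 6s^2 - 3s - 2.
The coefficient of s is -3.

-3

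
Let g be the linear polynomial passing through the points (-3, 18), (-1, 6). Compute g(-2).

12

Using the Lagrange interpolation formula with nodes -3, -1:
  L_0(u) = (u + 1) / -2
  L_1(u) = (u + 3) / 2
Then g(u) = 18·L_0(u) + 6·L_1(u).
Expanding and collecting terms gives g(u) = -6u.
Evaluating at u = -2: g(-2) = 12.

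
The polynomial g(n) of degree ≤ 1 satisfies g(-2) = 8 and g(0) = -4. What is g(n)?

Write g(n) = an + b. Substituting each data point gives a linear system:
  -2a + b = 8
  b = -4
Solving the system yields a = -6, b = -4.
So g(n) = -6n - 4.
Check: g(0) = -4. ✓

g(n) = -6n - 4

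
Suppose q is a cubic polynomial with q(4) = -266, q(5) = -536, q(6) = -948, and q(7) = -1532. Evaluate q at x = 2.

-32

Forward differences of the values at x = 4, 5, 6, 7:
  q  : -266  -536  -948  -1532
  Δ  : -270  -412  -584
  Δ^2: -142  -172
  Δ^3: -30
The third differences are constant, confirming degree 3.
Interpolating (Newton forward form) and evaluating at x = 2 gives q(2) = -32.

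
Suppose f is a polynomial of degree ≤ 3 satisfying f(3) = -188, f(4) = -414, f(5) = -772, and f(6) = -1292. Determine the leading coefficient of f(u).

-5

Write f(u) = au^3 + bu^2 + cu + d. Substituting each data point gives a linear system:
  27a + 9b + 3c + d = -188
  64a + 16b + 4c + d = -414
  125a + 25b + 5c + d = -772
  216a + 36b + 6c + d = -1292
Solving the system yields a = -5, b = -6, c = 1, d = -2.
So f(u) = -5u^3 - 6u^2 + u - 2.
The leading coefficient is -5.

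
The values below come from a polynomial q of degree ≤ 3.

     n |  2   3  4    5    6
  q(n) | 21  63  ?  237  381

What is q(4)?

The 4 known points determine the degree-3 polynomial uniquely.
Write q(n) = an^3 + bn^2 + cn + d. Substituting each data point gives a linear system:
  8a + 4b + 2c + d = 21
  27a + 9b + 3c + d = 63
  125a + 25b + 5c + d = 237
  216a + 36b + 6c + d = 381
Solving the system yields a = 1, b = 5, c = -2, d = -3.
So q(n) = n^3 + 5n^2 - 2n - 3.
Then q(4) = 133.

133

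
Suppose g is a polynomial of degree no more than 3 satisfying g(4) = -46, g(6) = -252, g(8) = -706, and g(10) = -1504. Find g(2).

Write g(u) = au^3 + bu^2 + cu + d. Substituting each data point gives a linear system:
  64a + 16b + 4c + d = -46
  216a + 36b + 6c + d = -252
  512a + 64b + 8c + d = -706
  1000a + 100b + 10c + d = -1504
Solving the system yields a = -2, b = 5, c = -1, d = 6.
So g(u) = -2u³ + 5u² - u + 6.
Then g(2) = 8.

8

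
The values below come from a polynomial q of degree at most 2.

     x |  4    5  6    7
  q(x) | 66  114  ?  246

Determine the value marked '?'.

The 3 known points determine the degree-2 polynomial uniquely.
Write q(x) = ax^2 + bx + c. Substituting each data point gives a linear system:
  16a + 4b + c = 66
  25a + 5b + c = 114
  49a + 7b + c = 246
Solving the system yields a = 6, b = -6, c = -6.
So q(x) = 6x^2 - 6x - 6.
Then q(6) = 174.

174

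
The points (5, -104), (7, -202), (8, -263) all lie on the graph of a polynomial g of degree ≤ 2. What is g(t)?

Using the Lagrange interpolation formula with nodes 5, 7, 8:
  L_0(t) = (t - 7)(t - 8) / 6
  L_1(t) = (t - 5)(t - 8) / -2
  L_2(t) = (t - 5)(t - 7) / 3
Then g(t) = -104·L_0(t) - 202·L_1(t) - 263·L_2(t).
Expanding and collecting terms gives g(t) = -4t^2 - t + 1.
Check: g(5) = -104. ✓

g(t) = -4t^2 - t + 1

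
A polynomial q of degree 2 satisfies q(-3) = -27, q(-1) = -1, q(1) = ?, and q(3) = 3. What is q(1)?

9

The 3 known points determine the degree-2 polynomial uniquely.
Write q(n) = an^2 + bn + c. Substituting each data point gives a linear system:
  9a - 3b + c = -27
  a - b + c = -1
  9a + 3b + c = 3
Solving the system yields a = -2, b = 5, c = 6.
So q(n) = -2n^2 + 5n + 6.
Then q(1) = 9.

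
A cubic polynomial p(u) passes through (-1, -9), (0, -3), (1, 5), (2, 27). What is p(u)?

Write p(u) = au^3 + bu^2 + cu + d. Substituting each data point gives a linear system:
  -a + b - c + d = -9
  d = -3
  a + b + c + d = 5
  8a + 4b + 2c + d = 27
Solving the system yields a = 2, b = 1, c = 5, d = -3.
So p(u) = 2u³ + u² + 5u - 3.
Check: p(0) = -3. ✓

p(u) = 2u^3 + u^2 + 5u - 3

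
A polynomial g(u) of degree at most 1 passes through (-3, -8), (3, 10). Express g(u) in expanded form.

Using the Lagrange interpolation formula with nodes -3, 3:
  L_0(u) = (u - 3) / -6
  L_1(u) = (u + 3) / 6
Then g(u) = -8·L_0(u) + 10·L_1(u).
Expanding and collecting terms gives g(u) = 3u + 1.
Check: g(3) = 10. ✓

g(u) = 3u + 1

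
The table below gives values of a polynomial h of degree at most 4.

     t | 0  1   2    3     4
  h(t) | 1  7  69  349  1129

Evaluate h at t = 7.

11089

Using the Lagrange interpolation formula with nodes 0, 1, 2, 3, 4:
  L_0(t) = (t - 1)(t - 2)(t - 3)(t - 4) / 24
  L_1(t) = t(t - 2)(t - 3)(t - 4) / -6
  L_2(t) = t(t - 1)(t - 3)(t - 4) / 4
  L_3(t) = t(t - 1)(t - 2)(t - 4) / -6
  L_4(t) = t(t - 1)(t - 2)(t - 3) / 24
Then h(t) = 1·L_0(t) + 7·L_1(t) + 69·L_2(t) + 349·L_3(t) + 1129·L_4(t).
Expanding and collecting terms gives h(t) = 5t⁴ - 3t³ + 2t² + 2t + 1.
Evaluating at t = 7: h(7) = 11089.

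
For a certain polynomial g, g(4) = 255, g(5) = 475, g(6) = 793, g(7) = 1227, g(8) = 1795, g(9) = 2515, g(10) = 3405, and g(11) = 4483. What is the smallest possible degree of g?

3

Forward differences of the values at s = 4, 5, 6, 7, 8, 9, 10, 11:
  g  : 255  475  793  1227  1795  2515  3405  4483
  Δ  : 220  318  434  568  720  890  1078
  Δ^2: 98  116  134  152  170  188
  Δ^3: 18  18  18  18  18
  Δ^4: 0  0  0  0
  Δ^5: 0  0  0
  Δ^6: 0  0
  Δ^7: 0
The third differences are constant (18) and nonzero, while all higher differences vanish, so the minimal degree is 3.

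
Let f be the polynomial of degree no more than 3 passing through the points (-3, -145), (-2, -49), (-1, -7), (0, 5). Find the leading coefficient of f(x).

Write f(x) = ax^3 + bx^2 + cx + d. Substituting each data point gives a linear system:
  -27a + 9b - 3c + d = -145
  -8a + 4b - 2c + d = -49
  -a + b - c + d = -7
  d = 5
Solving the system yields a = 4, b = -3, c = 5, d = 5.
So f(x) = 4x^3 - 3x^2 + 5x + 5.
The leading coefficient is 4.

4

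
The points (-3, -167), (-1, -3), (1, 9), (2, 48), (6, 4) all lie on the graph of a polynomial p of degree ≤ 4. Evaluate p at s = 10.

Write p(s) = as^4 + bs^3 + cs^2 + ds + e. Substituting each data point gives a linear system:
  81a - 27b + 9c - 3d + e = -167
  a - b + c - d + e = -3
  a + b + c + d + e = 9
  16a + 8b + 4c + 2d + e = 48
  1296a + 216b + 36c + 6d + e = 4
Solving the system yields a = -1, b = 5, c = 6, d = 1, e = -2.
So p(s) = -s^4 + 5s^3 + 6s^2 + s - 2.
Then p(10) = -4392.

-4392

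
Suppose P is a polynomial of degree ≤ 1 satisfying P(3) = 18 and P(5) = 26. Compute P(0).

Using the Lagrange interpolation formula with nodes 3, 5:
  L_0(x) = (x - 5) / -2
  L_1(x) = (x - 3) / 2
Then P(x) = 18·L_0(x) + 26·L_1(x).
Expanding and collecting terms gives P(x) = 4x + 6.
Evaluating at x = 0: P(0) = 6.

6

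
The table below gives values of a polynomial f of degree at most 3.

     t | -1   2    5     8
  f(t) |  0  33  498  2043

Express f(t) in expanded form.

f(t) = 4t^3 - t + 3

Using the Lagrange interpolation formula with nodes -1, 2, 5, 8:
  L_0(t) = (t - 2)(t - 5)(t - 8) / -162
  L_1(t) = (t + 1)(t - 5)(t - 8) / 54
  L_2(t) = (t + 1)(t - 2)(t - 8) / -54
  L_3(t) = (t + 1)(t - 2)(t - 5) / 162
Then f(t) = 0·L_0(t) + 33·L_1(t) + 498·L_2(t) + 2043·L_3(t).
Expanding and collecting terms gives f(t) = 4t³ - t + 3.
Check: f(8) = 2043. ✓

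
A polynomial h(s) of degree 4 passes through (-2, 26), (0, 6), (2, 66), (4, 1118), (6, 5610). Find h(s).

h(s) = 4s^4 + 3s^3 - 6s^2 - 2s + 6

Write h(s) = as^4 + bs^3 + cs^2 + ds + e. Substituting each data point gives a linear system:
  16a - 8b + 4c - 2d + e = 26
  e = 6
  16a + 8b + 4c + 2d + e = 66
  256a + 64b + 16c + 4d + e = 1118
  1296a + 216b + 36c + 6d + e = 5610
Solving the system yields a = 4, b = 3, c = -6, d = -2, e = 6.
So h(s) = 4s^4 + 3s^3 - 6s^2 - 2s + 6.
Check: h(-2) = 26. ✓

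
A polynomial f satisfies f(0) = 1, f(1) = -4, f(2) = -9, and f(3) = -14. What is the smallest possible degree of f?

1

Forward differences of the values at n = 0, 1, 2, 3:
  f  : 1  -4  -9  -14
  Δ  : -5  -5  -5
  Δ^2: 0  0
  Δ^3: 0
The first differences are constant (-5) and nonzero, while all higher differences vanish, so the minimal degree is 1.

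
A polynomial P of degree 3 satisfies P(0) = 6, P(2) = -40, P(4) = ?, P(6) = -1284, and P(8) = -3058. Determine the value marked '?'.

-374

The 4 known points determine the degree-3 polynomial uniquely.
Write P(u) = au^3 + bu^2 + cu + d. Substituting each data point gives a linear system:
  d = 6
  8a + 4b + 2c + d = -40
  216a + 36b + 6c + d = -1284
  512a + 64b + 8c + d = -3058
Solving the system yields a = -6, b = 0, c = 1, d = 6.
So P(u) = -6u^3 + u + 6.
Then P(4) = -374.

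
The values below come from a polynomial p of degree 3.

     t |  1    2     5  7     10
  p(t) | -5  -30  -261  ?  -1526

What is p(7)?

-605

The 4 known points determine the degree-3 polynomial uniquely.
Write p(t) = at^3 + bt^2 + ct + d. Substituting each data point gives a linear system:
  a + b + c + d = -5
  8a + 4b + 2c + d = -30
  125a + 25b + 5c + d = -261
  1000a + 100b + 10c + d = -1526
Solving the system yields a = -1, b = -5, c = -3, d = 4.
So p(t) = -t^3 - 5t^2 - 3t + 4.
Then p(7) = -605.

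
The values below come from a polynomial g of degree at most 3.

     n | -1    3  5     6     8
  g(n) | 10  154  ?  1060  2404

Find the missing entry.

The 4 known points determine the degree-3 polynomial uniquely.
Write g(n) = an^3 + bn^2 + cn + d. Substituting each data point gives a linear system:
  -a + b - c + d = 10
  27a + 9b + 3c + d = 154
  216a + 36b + 6c + d = 1060
  512a + 64b + 8c + d = 2404
Solving the system yields a = 4, b = 6, c = -4, d = 4.
So g(n) = 4n^3 + 6n^2 - 4n + 4.
Then g(5) = 634.

634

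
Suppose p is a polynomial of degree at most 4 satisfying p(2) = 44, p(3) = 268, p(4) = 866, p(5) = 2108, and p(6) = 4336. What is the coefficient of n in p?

-3

Write p(n) = an^4 + bn^3 + cn^2 + dn + e. Substituting each data point gives a linear system:
  16a + 8b + 4c + 2d + e = 44
  81a + 27b + 9c + 3d + e = 268
  256a + 64b + 16c + 4d + e = 866
  625a + 125b + 25c + 5d + e = 2108
  1296a + 216b + 36c + 6d + e = 4336
Solving the system yields a = 3, b = 3, c = -5, d = -3, e = -2.
So p(n) = 3n⁴ + 3n³ - 5n² - 3n - 2.
The coefficient of n is -3.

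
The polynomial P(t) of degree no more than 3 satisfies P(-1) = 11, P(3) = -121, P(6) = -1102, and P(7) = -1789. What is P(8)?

-2716

Using the Lagrange interpolation formula with nodes -1, 3, 6, 7:
  L_0(t) = (t - 3)(t - 6)(t - 7) / -224
  L_1(t) = (t + 1)(t - 6)(t - 7) / 48
  L_2(t) = (t + 1)(t - 3)(t - 7) / -21
  L_3(t) = (t + 1)(t - 3)(t - 6) / 32
Then P(t) = 11·L_0(t) - 121·L_1(t) - 1102·L_2(t) - 1789·L_3(t).
Expanding and collecting terms gives P(t) = -6t³ + 6t² - 3t - 4.
Evaluating at t = 8: P(8) = -2716.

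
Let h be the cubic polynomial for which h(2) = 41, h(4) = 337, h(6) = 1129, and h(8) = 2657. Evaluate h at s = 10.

5161

Using the Lagrange interpolation formula with nodes 2, 4, 6, 8:
  L_0(s) = (s - 4)(s - 6)(s - 8) / -48
  L_1(s) = (s - 2)(s - 6)(s - 8) / 16
  L_2(s) = (s - 2)(s - 4)(s - 8) / -16
  L_3(s) = (s - 2)(s - 4)(s - 6) / 48
Then h(s) = 41·L_0(s) + 337·L_1(s) + 1129·L_2(s) + 2657·L_3(s).
Expanding and collecting terms gives h(s) = 5s^3 + 2s^2 - 4s + 1.
Evaluating at s = 10: h(10) = 5161.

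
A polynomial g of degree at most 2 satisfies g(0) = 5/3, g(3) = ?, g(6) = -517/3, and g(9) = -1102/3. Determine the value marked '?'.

-148/3

On equispaced nodes a degree-2 polynomial has vanishing third forward difference, so
  - g(0) + 3·g(3) - 3·g(6) + g(9) = 0.
Substituting the known values and solving for g(3):
  3·g(3) = -148
  g(3) = -148/3.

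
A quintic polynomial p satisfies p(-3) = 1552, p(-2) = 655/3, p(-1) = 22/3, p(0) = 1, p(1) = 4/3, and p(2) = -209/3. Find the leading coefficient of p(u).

Write p(u) = au^5 + bu^4 + cu^3 + du^2 + eu + k. Substituting each data point gives a linear system:
  -243a + 81b - 27c + 9d - 3e + k = 1552
  -32a + 16b - 8c + 4d - 2e + k = 655/3
  -a + b - c + d - e + k = 22/3
  k = 1
  a + b + c + d + e + k = 4/3
  32a + 16b + 8c + 4d + 2e + k = -209/3
Solving the system yields a = -5, b = 5, c = 2, d = -5/3, e = 0, k = 1.
So p(u) = -5u⁵ + 5u⁴ + 2u³ - (5/3)u² + 1.
The leading coefficient is -5.

-5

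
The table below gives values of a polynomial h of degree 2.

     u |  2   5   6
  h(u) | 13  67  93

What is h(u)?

h(u) = 2u^2 + 4u - 3

Using the Lagrange interpolation formula with nodes 2, 5, 6:
  L_0(u) = (u - 5)(u - 6) / 12
  L_1(u) = (u - 2)(u - 6) / -3
  L_2(u) = (u - 2)(u - 5) / 4
Then h(u) = 13·L_0(u) + 67·L_1(u) + 93·L_2(u).
Expanding and collecting terms gives h(u) = 2u² + 4u - 3.
Check: h(5) = 67. ✓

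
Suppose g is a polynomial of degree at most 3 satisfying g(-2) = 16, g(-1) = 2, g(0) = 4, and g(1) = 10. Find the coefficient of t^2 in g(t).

2

Write g(t) = at^3 + bt^2 + ct + d. Substituting each data point gives a linear system:
  -8a + 4b - 2c + d = 16
  -a + b - c + d = 2
  d = 4
  a + b + c + d = 10
Solving the system yields a = -2, b = 2, c = 6, d = 4.
So g(t) = -2t³ + 2t² + 6t + 4.
The coefficient of t^2 is 2.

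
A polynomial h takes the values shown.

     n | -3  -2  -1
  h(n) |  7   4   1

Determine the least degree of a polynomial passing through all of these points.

Forward differences of the values at n = -3, -2, -1:
  h  : 7  4  1
  Δ  : -3  -3
  Δ^2: 0
The first differences are constant (-3) and nonzero, while all higher differences vanish, so the minimal degree is 1.

1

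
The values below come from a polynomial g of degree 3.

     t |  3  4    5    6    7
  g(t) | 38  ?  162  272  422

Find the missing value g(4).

The 4 known points determine the degree-3 polynomial uniquely.
Write g(t) = at^3 + bt^2 + ct + d. Substituting each data point gives a linear system:
  27a + 9b + 3c + d = 38
  125a + 25b + 5c + d = 162
  216a + 36b + 6c + d = 272
  343a + 49b + 7c + d = 422
Solving the system yields a = 1, b = 2, c = -3, d = 2.
So g(t) = t³ + 2t² - 3t + 2.
Then g(4) = 86.

86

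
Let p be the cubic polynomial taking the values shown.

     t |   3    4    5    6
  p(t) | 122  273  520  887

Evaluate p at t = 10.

Forward differences of the values at t = 3, 4, 5, 6:
  p  : 122  273  520  887
  Δ  : 151  247  367
  Δ^2: 96  120
  Δ^3: 24
The third differences are constant, confirming degree 3.
Interpolating (Newton forward form) and evaluating at t = 10 gives p(10) = 4035.

4035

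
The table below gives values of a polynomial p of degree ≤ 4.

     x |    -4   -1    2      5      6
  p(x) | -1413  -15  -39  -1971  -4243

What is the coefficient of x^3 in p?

5

Write p(x) = ax^4 + bx^3 + cx^2 + dx + e. Substituting each data point gives a linear system:
  256a - 64b + 16c - 4d + e = -1413
  a - b + c - d + e = -15
  16a + 8b + 4c + 2d + e = -39
  625a + 125b + 25c + 5d + e = -1971
  1296a + 216b + 36c + 6d + e = -4243
Solving the system yields a = -4, b = 5, c = -4, d = 1, e = -1.
So p(x) = -4x^4 + 5x^3 - 4x^2 + x - 1.
The coefficient of x^3 is 5.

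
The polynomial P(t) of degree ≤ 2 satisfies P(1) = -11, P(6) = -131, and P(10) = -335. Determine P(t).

Using the Lagrange interpolation formula with nodes 1, 6, 10:
  L_0(t) = (t - 6)(t - 10) / 45
  L_1(t) = (t - 1)(t - 10) / -20
  L_2(t) = (t - 1)(t - 6) / 36
Then P(t) = -11·L_0(t) - 131·L_1(t) - 335·L_2(t).
Expanding and collecting terms gives P(t) = -3t² - 3t - 5.
Check: P(1) = -11. ✓

P(t) = -3t^2 - 3t - 5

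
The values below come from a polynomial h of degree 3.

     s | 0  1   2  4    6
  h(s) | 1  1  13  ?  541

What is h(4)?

145

The 4 known points determine the degree-3 polynomial uniquely.
Write h(s) = as^3 + bs^2 + cs + d. Substituting each data point gives a linear system:
  d = 1
  a + b + c + d = 1
  8a + 4b + 2c + d = 13
  216a + 36b + 6c + d = 541
Solving the system yields a = 3, b = -3, c = 0, d = 1.
So h(s) = 3s³ - 3s² + 1.
Then h(4) = 145.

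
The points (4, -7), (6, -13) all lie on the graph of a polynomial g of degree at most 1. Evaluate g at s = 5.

-10

Write g(s) = as + b. Substituting each data point gives a linear system:
  4a + b = -7
  6a + b = -13
Solving the system yields a = -3, b = 5.
So g(s) = -3s + 5.
Then g(5) = -10.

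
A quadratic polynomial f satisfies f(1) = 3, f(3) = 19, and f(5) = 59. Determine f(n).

Using the Lagrange interpolation formula with nodes 1, 3, 5:
  L_0(n) = (n - 3)(n - 5) / 8
  L_1(n) = (n - 1)(n - 5) / -4
  L_2(n) = (n - 1)(n - 3) / 8
Then f(n) = 3·L_0(n) + 19·L_1(n) + 59·L_2(n).
Expanding and collecting terms gives f(n) = 3n^2 - 4n + 4.
Check: f(3) = 19. ✓

f(n) = 3n^2 - 4n + 4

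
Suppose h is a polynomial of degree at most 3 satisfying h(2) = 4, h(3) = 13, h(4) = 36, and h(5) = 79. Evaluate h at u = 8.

Forward differences of the values at u = 2, 3, 4, 5:
  h  : 4  13  36  79
  Δ  : 9  23  43
  Δ^2: 14  20
  Δ^3: 6
The third differences are constant, confirming degree 3.
Interpolating (Newton forward form) and evaluating at u = 8 gives h(8) = 388.

388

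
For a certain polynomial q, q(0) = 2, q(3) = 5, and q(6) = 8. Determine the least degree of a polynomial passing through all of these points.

Forward differences of the values at t = 0, 3, 6:
  q  : 2  5  8
  Δ  : 3  3
  Δ^2: 0
The first differences are constant (3) and nonzero, while all higher differences vanish, so the minimal degree is 1.

1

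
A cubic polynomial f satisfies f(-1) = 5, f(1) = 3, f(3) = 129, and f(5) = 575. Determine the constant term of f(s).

Write f(s) = as^3 + bs^2 + cs + d. Substituting each data point gives a linear system:
  -a + b - c + d = 5
  a + b + c + d = 3
  27a + 9b + 3c + d = 129
  125a + 25b + 5c + d = 575
Solving the system yields a = 4, b = 4, c = -5, d = 0.
So f(s) = 4s^3 + 4s^2 - 5s.
The constant term is 0.

0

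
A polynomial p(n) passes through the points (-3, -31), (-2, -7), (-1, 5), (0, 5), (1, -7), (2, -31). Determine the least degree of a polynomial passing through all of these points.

2

Forward differences of the values at n = -3, -2, -1, 0, 1, 2:
  p  : -31  -7  5  5  -7  -31
  Δ  : 24  12  0  -12  -24
  Δ^2: -12  -12  -12  -12
  Δ^3: 0  0  0
  Δ^4: 0  0
  Δ^5: 0
The second differences are constant (-12) and nonzero, while all higher differences vanish, so the minimal degree is 2.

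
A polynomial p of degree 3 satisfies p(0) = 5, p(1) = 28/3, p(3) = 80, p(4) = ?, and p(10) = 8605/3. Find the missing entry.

547/3

The 4 known points determine the degree-3 polynomial uniquely.
Write p(n) = an^3 + bn^2 + cn + d. Substituting each data point gives a linear system:
  d = 5
  a + b + c + d = 28/3
  27a + 9b + 3c + d = 80
  1000a + 100b + 10c + d = 8605/3
Solving the system yields a = 3, b = -5/3, c = 3, d = 5.
So p(n) = 3n^3 - (5/3)n^2 + 3n + 5.
Then p(4) = 547/3.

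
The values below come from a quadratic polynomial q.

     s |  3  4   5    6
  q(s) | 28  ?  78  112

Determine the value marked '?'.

On equispaced nodes a degree-2 polynomial has vanishing third forward difference, so
  - q(3) + 3·q(4) - 3·q(5) + q(6) = 0.
Substituting the known values and solving for q(4):
  3·q(4) = 150
  q(4) = 50.

50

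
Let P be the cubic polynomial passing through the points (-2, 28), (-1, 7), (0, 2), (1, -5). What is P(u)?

Write P(u) = au^3 + bu^2 + cu + d. Substituting each data point gives a linear system:
  -8a + 4b - 2c + d = 28
  -a + b - c + d = 7
  d = 2
  a + b + c + d = -5
Solving the system yields a = -3, b = -1, c = -3, d = 2.
So P(u) = -3u³ - u² - 3u + 2.
Check: P(1) = -5. ✓

P(u) = -3u^3 - u^2 - 3u + 2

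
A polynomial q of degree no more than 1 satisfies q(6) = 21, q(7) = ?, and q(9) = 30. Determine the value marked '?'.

24

The 2 known points determine the degree-1 polynomial uniquely.
Write q(u) = au + b. Substituting each data point gives a linear system:
  6a + b = 21
  9a + b = 30
Solving the system yields a = 3, b = 3.
So q(u) = 3u + 3.
Then q(7) = 24.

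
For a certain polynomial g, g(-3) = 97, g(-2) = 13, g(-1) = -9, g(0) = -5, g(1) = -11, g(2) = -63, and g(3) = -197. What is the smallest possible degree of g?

3

Forward differences of the values at u = -3, -2, -1, 0, 1, 2, 3:
  g  : 97  13  -9  -5  -11  -63  -197
  Δ  : -84  -22  4  -6  -52  -134
  Δ^2: 62  26  -10  -46  -82
  Δ^3: -36  -36  -36  -36
  Δ^4: 0  0  0
  Δ^5: 0  0
  Δ^6: 0
The third differences are constant (-36) and nonzero, while all higher differences vanish, so the minimal degree is 3.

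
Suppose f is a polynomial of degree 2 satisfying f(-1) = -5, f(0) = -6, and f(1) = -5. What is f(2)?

Using the Lagrange interpolation formula with nodes -1, 0, 1:
  L_0(x) = x(x - 1) / 2
  L_1(x) = (x + 1)(x - 1) / -1
  L_2(x) = (x + 1)x / 2
Then f(x) = -5·L_0(x) - 6·L_1(x) - 5·L_2(x).
Expanding and collecting terms gives f(x) = x² - 6.
Evaluating at x = 2: f(2) = -2.

-2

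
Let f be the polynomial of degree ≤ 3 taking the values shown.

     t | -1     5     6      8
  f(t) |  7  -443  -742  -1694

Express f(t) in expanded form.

Using the Lagrange interpolation formula with nodes -1, 5, 6, 8:
  L_0(t) = (t - 5)(t - 6)(t - 8) / -378
  L_1(t) = (t + 1)(t - 6)(t - 8) / 18
  L_2(t) = (t + 1)(t - 5)(t - 8) / -14
  L_3(t) = (t + 1)(t - 5)(t - 6) / 54
Then f(t) = 7·L_0(t) - 443·L_1(t) - 742·L_2(t) - 1694·L_3(t).
Expanding and collecting terms gives f(t) = -3t^3 - 2t^2 - 4t + 2.
Check: f(8) = -1694. ✓

f(t) = -3t^3 - 2t^2 - 4t + 2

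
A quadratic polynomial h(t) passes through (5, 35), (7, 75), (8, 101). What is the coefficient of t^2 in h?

2

Write h(t) = at^2 + bt + c. Substituting each data point gives a linear system:
  25a + 5b + c = 35
  49a + 7b + c = 75
  64a + 8b + c = 101
Solving the system yields a = 2, b = -4, c = 5.
So h(t) = 2t^2 - 4t + 5.
The leading coefficient is 2.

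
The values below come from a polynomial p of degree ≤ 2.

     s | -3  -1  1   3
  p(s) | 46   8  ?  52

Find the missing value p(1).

On equispaced nodes a degree-2 polynomial has vanishing third forward difference, so
  - p(-3) + 3·p(-1) - 3·p(1) + p(3) = 0.
Substituting the known values and solving for p(1):
  -3·p(1) = -30
  p(1) = 10.

10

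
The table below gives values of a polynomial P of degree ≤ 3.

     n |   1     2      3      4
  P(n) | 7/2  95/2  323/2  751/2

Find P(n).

P(n) = 5n^3 + 5n^2 - 6n - 1/2

Using the Lagrange interpolation formula with nodes 1, 2, 3, 4:
  L_0(n) = (n - 2)(n - 3)(n - 4) / -6
  L_1(n) = (n - 1)(n - 3)(n - 4) / 2
  L_2(n) = (n - 1)(n - 2)(n - 4) / -2
  L_3(n) = (n - 1)(n - 2)(n - 3) / 6
Then P(n) = 7/2·L_0(n) + 95/2·L_1(n) + 323/2·L_2(n) + 751/2·L_3(n).
Expanding and collecting terms gives P(n) = 5n^3 + 5n^2 - 6n - 1/2.
Check: P(4) = 751/2. ✓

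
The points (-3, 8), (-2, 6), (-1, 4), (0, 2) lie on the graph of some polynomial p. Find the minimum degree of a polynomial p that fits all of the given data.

Forward differences of the values at s = -3, -2, -1, 0:
  p  : 8  6  4  2
  Δ  : -2  -2  -2
  Δ^2: 0  0
  Δ^3: 0
The first differences are constant (-2) and nonzero, while all higher differences vanish, so the minimal degree is 1.

1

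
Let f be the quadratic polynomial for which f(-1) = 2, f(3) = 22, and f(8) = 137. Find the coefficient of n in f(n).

Write f(n) = an^2 + bn + c. Substituting each data point gives a linear system:
  a - b + c = 2
  9a + 3b + c = 22
  64a + 8b + c = 137
Solving the system yields a = 2, b = 1, c = 1.
So f(n) = 2n^2 + n + 1.
The coefficient of n is 1.

1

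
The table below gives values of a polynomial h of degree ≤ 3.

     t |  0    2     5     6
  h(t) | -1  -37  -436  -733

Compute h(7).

Write h(t) = at^3 + bt^2 + ct + d. Substituting each data point gives a linear system:
  d = -1
  8a + 4b + 2c + d = -37
  125a + 25b + 5c + d = -436
  216a + 36b + 6c + d = -733
Solving the system yields a = -3, b = -2, c = -2, d = -1.
So h(t) = -3t³ - 2t² - 2t - 1.
Then h(7) = -1142.

-1142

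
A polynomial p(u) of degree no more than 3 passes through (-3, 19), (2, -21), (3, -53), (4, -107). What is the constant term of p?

Write p(u) = au^3 + bu^2 + cu + d. Substituting each data point gives a linear system:
  -27a + 9b - 3c + d = 19
  8a + 4b + 2c + d = -21
  27a + 9b + 3c + d = -53
  64a + 16b + 4c + d = -107
Solving the system yields a = -1, b = -2, c = -3, d = 1.
So p(u) = -u^3 - 2u^2 - 3u + 1.
The constant term is 1.

1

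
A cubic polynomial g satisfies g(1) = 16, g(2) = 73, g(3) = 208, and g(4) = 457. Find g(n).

Write g(n) = an^3 + bn^2 + cn + d. Substituting each data point gives a linear system:
  a + b + c + d = 16
  8a + 4b + 2c + d = 73
  27a + 9b + 3c + d = 208
  64a + 16b + 4c + d = 457
Solving the system yields a = 6, b = 3, c = 6, d = 1.
So g(n) = 6n^3 + 3n^2 + 6n + 1.
Check: g(2) = 73. ✓

g(n) = 6n^3 + 3n^2 + 6n + 1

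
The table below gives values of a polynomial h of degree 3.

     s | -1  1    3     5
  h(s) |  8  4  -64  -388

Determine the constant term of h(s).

Write h(s) = as^3 + bs^2 + cs + d. Substituting each data point gives a linear system:
  -a + b - c + d = 8
  a + b + c + d = 4
  27a + 9b + 3c + d = -64
  125a + 25b + 5c + d = -388
Solving the system yields a = -4, b = 4, c = 2, d = 2.
So h(s) = -4s^3 + 4s^2 + 2s + 2.
The constant term is 2.

2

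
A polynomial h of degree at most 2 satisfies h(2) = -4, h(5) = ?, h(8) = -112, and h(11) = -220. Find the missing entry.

-40

On equispaced nodes a degree-2 polynomial has vanishing third forward difference, so
  - h(2) + 3·h(5) - 3·h(8) + h(11) = 0.
Substituting the known values and solving for h(5):
  3·h(5) = -120
  h(5) = -40.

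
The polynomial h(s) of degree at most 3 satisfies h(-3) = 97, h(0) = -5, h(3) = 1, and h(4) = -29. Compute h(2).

7

Write h(s) = as^3 + bs^2 + cs + d. Substituting each data point gives a linear system:
  -27a + 9b - 3c + d = 97
  d = -5
  27a + 9b + 3c + d = 1
  64a + 16b + 4c + d = -29
Solving the system yields a = -2, b = 6, c = 2, d = -5.
So h(s) = -2s³ + 6s² + 2s - 5.
Then h(2) = 7.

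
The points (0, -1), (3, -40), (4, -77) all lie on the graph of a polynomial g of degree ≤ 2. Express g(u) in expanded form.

g(u) = -6u^2 + 5u - 1

Write g(u) = au^2 + bu + c. Substituting each data point gives a linear system:
  c = -1
  9a + 3b + c = -40
  16a + 4b + c = -77
Solving the system yields a = -6, b = 5, c = -1.
So g(u) = -6u^2 + 5u - 1.
Check: g(0) = -1. ✓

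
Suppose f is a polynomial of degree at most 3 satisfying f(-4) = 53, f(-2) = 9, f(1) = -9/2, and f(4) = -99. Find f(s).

Using the Lagrange interpolation formula with nodes -4, -2, 1, 4:
  L_0(s) = (s + 2)(s - 1)(s - 4) / -80
  L_1(s) = (s + 4)(s - 1)(s - 4) / 36
  L_2(s) = (s + 4)(s + 2)(s - 4) / -45
  L_3(s) = (s + 4)(s + 2)(s - 1) / 144
Then f(s) = 53·L_0(s) + 9·L_1(s) - 9/2·L_2(s) - 99·L_3(s).
Expanding and collecting terms gives f(s) = -s³ - (3/2)s² - 3s + 1.
Check: f(1) = -9/2. ✓

f(s) = -s^3 - (3/2)s^2 - 3s + 1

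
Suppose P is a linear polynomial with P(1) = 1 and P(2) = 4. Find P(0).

Using the Lagrange interpolation formula with nodes 1, 2:
  L_0(x) = (x - 2) / -1
  L_1(x) = (x - 1) / 1
Then P(x) = 1·L_0(x) + 4·L_1(x).
Expanding and collecting terms gives P(x) = 3x - 2.
Evaluating at x = 0: P(0) = -2.

-2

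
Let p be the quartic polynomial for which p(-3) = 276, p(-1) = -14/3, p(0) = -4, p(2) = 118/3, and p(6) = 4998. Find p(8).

Using the Lagrange interpolation formula with nodes -3, -1, 0, 2, 6:
  L_0(t) = (t + 1)t(t - 2)(t - 6) / 270
  L_1(t) = (t + 3)t(t - 2)(t - 6) / -42
  L_2(t) = (t + 3)(t + 1)(t - 2)(t - 6) / 36
  L_3(t) = (t + 3)(t + 1)t(t - 6) / -120
  L_4(t) = (t + 3)(t + 1)t(t - 2) / 1512
Then p(t) = 276·L_0(t) - 14/3·L_1(t) - 4·L_2(t) + 118/3·L_3(t) + 4998·L_4(t).
Expanding and collecting terms gives p(t) = 4t^4 - 5t^2 - (1/3)t - 4.
Evaluating at t = 8: p(8) = 48172/3.

48172/3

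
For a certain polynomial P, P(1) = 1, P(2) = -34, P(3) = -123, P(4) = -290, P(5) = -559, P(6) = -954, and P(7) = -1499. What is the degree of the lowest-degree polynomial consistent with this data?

3

Forward differences of the values at n = 1, 2, 3, 4, 5, 6, 7:
  P  : 1  -34  -123  -290  -559  -954  -1499
  Δ  : -35  -89  -167  -269  -395  -545
  Δ^2: -54  -78  -102  -126  -150
  Δ^3: -24  -24  -24  -24
  Δ^4: 0  0  0
  Δ^5: 0  0
  Δ^6: 0
The third differences are constant (-24) and nonzero, while all higher differences vanish, so the minimal degree is 3.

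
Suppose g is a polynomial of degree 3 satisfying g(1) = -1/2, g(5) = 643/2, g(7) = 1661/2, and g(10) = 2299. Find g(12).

Using the Lagrange interpolation formula with nodes 1, 5, 7, 10:
  L_0(t) = (t - 5)(t - 7)(t - 10) / -216
  L_1(t) = (t - 1)(t - 7)(t - 10) / 40
  L_2(t) = (t - 1)(t - 5)(t - 10) / -36
  L_3(t) = (t - 1)(t - 5)(t - 7) / 135
Then g(t) = -1/2·L_0(t) + 643/2·L_1(t) + 1661/2·L_2(t) + 2299·L_3(t).
Expanding and collecting terms gives g(t) = 2t³ + 3t² + (1/2)t - 6.
Evaluating at t = 12: g(12) = 3888.

3888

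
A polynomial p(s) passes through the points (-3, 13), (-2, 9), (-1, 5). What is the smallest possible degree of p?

1

Forward differences of the values at s = -3, -2, -1:
  p  : 13  9  5
  Δ  : -4  -4
  Δ^2: 0
The first differences are constant (-4) and nonzero, while all higher differences vanish, so the minimal degree is 1.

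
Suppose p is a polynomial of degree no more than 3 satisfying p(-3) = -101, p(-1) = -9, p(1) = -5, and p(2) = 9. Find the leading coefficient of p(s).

3

Write p(s) = as^3 + bs^2 + cs + d. Substituting each data point gives a linear system:
  -27a + 9b - 3c + d = -101
  -a + b - c + d = -9
  a + b + c + d = -5
  8a + 4b + 2c + d = 9
Solving the system yields a = 3, b = -2, c = -1, d = -5.
So p(s) = 3s^3 - 2s^2 - s - 5.
The leading coefficient is 3.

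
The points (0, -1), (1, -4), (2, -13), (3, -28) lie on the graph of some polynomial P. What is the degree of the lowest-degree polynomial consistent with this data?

Forward differences of the values at u = 0, 1, 2, 3:
  P  : -1  -4  -13  -28
  Δ  : -3  -9  -15
  Δ^2: -6  -6
  Δ^3: 0
The second differences are constant (-6) and nonzero, while all higher differences vanish, so the minimal degree is 2.

2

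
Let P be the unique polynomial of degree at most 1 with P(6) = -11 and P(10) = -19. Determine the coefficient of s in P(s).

-2

Write P(s) = as + b. Substituting each data point gives a linear system:
  6a + b = -11
  10a + b = -19
Solving the system yields a = -2, b = 1.
So P(s) = -2s + 1.
The leading coefficient is -2.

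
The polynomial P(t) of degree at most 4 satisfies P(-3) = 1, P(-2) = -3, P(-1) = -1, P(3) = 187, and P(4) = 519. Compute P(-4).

Using the Lagrange interpolation formula with nodes -3, -2, -1, 3, 4:
  L_0(t) = (t + 2)(t + 1)(t - 3)(t - 4) / 84
  L_1(t) = (t + 3)(t + 1)(t - 3)(t - 4) / -30
  L_2(t) = (t + 3)(t + 2)(t - 3)(t - 4) / 40
  L_3(t) = (t + 3)(t + 2)(t + 1)(t - 4) / -120
  L_4(t) = (t + 3)(t + 2)(t + 1)(t - 3) / 210
Then P(t) = 1·L_0(t) - 3·L_1(t) - 1·L_2(t) + 187·L_3(t) + 519·L_4(t).
Expanding and collecting terms gives P(t) = t^4 + 4t^3 + 2t^2 - 5t - 5.
Evaluating at t = -4: P(-4) = 47.

47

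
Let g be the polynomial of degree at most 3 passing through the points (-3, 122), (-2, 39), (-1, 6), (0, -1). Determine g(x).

Using the Lagrange interpolation formula with nodes -3, -2, -1, 0:
  L_0(x) = (x + 2)(x + 1)x / -6
  L_1(x) = (x + 3)(x + 1)x / 2
  L_2(x) = (x + 3)(x + 2)x / -2
  L_3(x) = (x + 3)(x + 2)(x + 1) / 6
Then g(x) = 122·L_0(x) + 39·L_1(x) + 6·L_2(x) - 1·L_3(x).
Expanding and collecting terms gives g(x) = -4x^3 + x^2 - 2x - 1.
Check: g(-3) = 122. ✓

g(x) = -4x^3 + x^2 - 2x - 1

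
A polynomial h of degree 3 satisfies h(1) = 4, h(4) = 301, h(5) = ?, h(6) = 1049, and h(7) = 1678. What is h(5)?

The 4 known points determine the degree-3 polynomial uniquely.
Write h(x) = ax^3 + bx^2 + cx + d. Substituting each data point gives a linear system:
  a + b + c + d = 4
  64a + 16b + 4c + d = 301
  216a + 36b + 6c + d = 1049
  343a + 49b + 7c + d = 1678
Solving the system yields a = 5, b = 0, c = -6, d = 5.
So h(x) = 5x³ - 6x + 5.
Then h(5) = 600.

600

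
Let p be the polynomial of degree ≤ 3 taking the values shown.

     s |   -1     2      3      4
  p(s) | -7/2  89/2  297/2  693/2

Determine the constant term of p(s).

Write p(s) = as^3 + bs^2 + cs + d. Substituting each data point gives a linear system:
  -a + b - c + d = -7/2
  8a + 4b + 2c + d = 89/2
  27a + 9b + 3c + d = 297/2
  64a + 16b + 4c + d = 693/2
Solving the system yields a = 5, b = 2, c = -1, d = -3/2.
So p(s) = 5s^3 + 2s^2 - s - 3/2.
The constant term is -3/2.

-3/2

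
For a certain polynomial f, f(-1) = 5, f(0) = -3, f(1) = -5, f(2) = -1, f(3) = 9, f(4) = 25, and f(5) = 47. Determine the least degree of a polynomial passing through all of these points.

2

Forward differences of the values at n = -1, 0, 1, 2, 3, 4, 5:
  f  : 5  -3  -5  -1  9  25  47
  Δ  : -8  -2  4  10  16  22
  Δ^2: 6  6  6  6  6
  Δ^3: 0  0  0  0
  Δ^4: 0  0  0
  Δ^5: 0  0
  Δ^6: 0
The second differences are constant (6) and nonzero, while all higher differences vanish, so the minimal degree is 2.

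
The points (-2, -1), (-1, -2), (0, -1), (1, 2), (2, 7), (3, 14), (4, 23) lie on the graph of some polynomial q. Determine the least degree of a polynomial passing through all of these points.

2

Forward differences of the values at n = -2, -1, 0, 1, 2, 3, 4:
  q  : -1  -2  -1  2  7  14  23
  Δ  : -1  1  3  5  7  9
  Δ^2: 2  2  2  2  2
  Δ^3: 0  0  0  0
  Δ^4: 0  0  0
  Δ^5: 0  0
  Δ^6: 0
The second differences are constant (2) and nonzero, while all higher differences vanish, so the minimal degree is 2.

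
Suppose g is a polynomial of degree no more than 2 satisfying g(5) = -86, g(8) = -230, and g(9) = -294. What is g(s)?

g(s) = -4s^2 + 4s - 6

Using the Lagrange interpolation formula with nodes 5, 8, 9:
  L_0(s) = (s - 8)(s - 9) / 12
  L_1(s) = (s - 5)(s - 9) / -3
  L_2(s) = (s - 5)(s - 8) / 4
Then g(s) = -86·L_0(s) - 230·L_1(s) - 294·L_2(s).
Expanding and collecting terms gives g(s) = -4s^2 + 4s - 6.
Check: g(5) = -86. ✓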